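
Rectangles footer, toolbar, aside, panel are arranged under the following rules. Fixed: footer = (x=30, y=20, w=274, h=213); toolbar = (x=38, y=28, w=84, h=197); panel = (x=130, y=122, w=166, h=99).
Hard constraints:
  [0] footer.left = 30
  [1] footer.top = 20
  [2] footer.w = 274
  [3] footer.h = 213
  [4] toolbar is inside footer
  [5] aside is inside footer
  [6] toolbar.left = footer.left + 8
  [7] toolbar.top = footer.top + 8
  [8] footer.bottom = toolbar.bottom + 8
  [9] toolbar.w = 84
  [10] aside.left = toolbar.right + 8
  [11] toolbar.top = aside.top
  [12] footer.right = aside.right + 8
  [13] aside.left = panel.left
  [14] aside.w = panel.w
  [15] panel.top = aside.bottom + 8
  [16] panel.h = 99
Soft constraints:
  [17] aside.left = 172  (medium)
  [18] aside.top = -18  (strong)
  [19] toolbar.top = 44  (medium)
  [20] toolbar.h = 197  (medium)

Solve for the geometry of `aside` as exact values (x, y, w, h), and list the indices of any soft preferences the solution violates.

1. aside.x = 130  [aside.left = toolbar.right + 8]
2. aside.y = 28  [toolbar.top = aside.top]
3. aside.w = 166  [footer.right = aside.right + 8]
4. aside.h = 86  [panel.top = aside.bottom + 8]

aside = (x=130, y=28, w=166, h=86)
violated soft preferences: 17, 18, 19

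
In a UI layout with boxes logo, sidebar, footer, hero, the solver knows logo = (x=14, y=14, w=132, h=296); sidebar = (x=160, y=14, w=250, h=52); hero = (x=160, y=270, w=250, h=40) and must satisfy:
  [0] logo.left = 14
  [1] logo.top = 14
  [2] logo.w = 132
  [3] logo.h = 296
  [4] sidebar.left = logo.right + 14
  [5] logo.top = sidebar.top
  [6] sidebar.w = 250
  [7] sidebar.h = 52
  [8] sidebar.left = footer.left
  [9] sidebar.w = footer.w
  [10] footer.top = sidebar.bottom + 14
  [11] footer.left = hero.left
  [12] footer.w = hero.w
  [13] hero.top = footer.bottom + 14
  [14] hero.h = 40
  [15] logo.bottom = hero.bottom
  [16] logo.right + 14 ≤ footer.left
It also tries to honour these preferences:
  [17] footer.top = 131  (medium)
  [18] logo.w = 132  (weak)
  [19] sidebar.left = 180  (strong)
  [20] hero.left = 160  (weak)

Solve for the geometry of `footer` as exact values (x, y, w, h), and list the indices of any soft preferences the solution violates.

footer = (x=160, y=80, w=250, h=176)
violated soft preferences: 17, 19

1. footer.x = 160  [sidebar.left = footer.left]
2. footer.w = 250  [sidebar.w = footer.w]
3. footer.y = 80  [footer.top = sidebar.bottom + 14]
4. footer.h = 176  [hero.top = footer.bottom + 14]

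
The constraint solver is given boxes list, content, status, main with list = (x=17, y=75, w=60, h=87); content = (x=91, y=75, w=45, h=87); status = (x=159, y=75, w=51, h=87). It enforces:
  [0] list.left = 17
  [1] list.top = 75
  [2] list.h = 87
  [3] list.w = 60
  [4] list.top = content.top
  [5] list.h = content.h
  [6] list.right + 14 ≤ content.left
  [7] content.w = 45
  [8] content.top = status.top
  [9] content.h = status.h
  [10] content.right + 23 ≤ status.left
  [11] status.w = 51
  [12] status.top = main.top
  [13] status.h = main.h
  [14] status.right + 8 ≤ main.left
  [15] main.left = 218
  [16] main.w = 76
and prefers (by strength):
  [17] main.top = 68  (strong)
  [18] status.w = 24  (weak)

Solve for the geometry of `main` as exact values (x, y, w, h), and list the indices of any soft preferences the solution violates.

main = (x=218, y=75, w=76, h=87)
violated soft preferences: 17, 18

1. main.y = 75  [status.top = main.top]
2. main.h = 87  [status.h = main.h]
3. main.x = 218  [main.left = 218]
4. main.w = 76  [main.w = 76]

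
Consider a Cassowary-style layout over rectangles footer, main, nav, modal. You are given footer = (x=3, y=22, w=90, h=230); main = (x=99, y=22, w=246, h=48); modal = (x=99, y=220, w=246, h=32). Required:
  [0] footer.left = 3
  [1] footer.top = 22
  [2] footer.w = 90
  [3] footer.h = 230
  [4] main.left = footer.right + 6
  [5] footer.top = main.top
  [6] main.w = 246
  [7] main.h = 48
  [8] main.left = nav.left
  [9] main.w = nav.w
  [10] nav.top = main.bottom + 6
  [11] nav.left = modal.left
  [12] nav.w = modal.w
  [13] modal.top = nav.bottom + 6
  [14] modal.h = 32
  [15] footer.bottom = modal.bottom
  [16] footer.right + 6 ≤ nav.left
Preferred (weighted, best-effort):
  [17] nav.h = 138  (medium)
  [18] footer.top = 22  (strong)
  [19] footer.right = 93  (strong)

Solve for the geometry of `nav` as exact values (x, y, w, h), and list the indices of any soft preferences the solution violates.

nav = (x=99, y=76, w=246, h=138)
violated soft preferences: none

1. nav.x = 99  [main.left = nav.left]
2. nav.w = 246  [main.w = nav.w]
3. nav.y = 76  [nav.top = main.bottom + 6]
4. nav.h = 138  [modal.top = nav.bottom + 6]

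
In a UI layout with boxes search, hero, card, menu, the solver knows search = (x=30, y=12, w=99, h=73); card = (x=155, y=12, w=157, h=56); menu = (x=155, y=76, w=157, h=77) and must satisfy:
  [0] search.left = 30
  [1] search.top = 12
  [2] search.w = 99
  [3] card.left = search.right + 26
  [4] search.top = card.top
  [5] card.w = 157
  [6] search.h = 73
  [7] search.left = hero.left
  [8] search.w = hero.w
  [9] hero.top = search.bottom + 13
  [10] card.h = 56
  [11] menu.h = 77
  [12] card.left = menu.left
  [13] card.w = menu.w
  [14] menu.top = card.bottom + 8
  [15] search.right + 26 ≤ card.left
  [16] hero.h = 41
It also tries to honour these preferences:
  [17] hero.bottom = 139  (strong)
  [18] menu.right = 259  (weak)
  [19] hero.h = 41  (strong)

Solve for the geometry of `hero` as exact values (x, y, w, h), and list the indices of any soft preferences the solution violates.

hero = (x=30, y=98, w=99, h=41)
violated soft preferences: 18

1. hero.x = 30  [search.left = hero.left]
2. hero.w = 99  [search.w = hero.w]
3. hero.y = 98  [hero.top = search.bottom + 13]
4. hero.h = 41  [hero.h = 41]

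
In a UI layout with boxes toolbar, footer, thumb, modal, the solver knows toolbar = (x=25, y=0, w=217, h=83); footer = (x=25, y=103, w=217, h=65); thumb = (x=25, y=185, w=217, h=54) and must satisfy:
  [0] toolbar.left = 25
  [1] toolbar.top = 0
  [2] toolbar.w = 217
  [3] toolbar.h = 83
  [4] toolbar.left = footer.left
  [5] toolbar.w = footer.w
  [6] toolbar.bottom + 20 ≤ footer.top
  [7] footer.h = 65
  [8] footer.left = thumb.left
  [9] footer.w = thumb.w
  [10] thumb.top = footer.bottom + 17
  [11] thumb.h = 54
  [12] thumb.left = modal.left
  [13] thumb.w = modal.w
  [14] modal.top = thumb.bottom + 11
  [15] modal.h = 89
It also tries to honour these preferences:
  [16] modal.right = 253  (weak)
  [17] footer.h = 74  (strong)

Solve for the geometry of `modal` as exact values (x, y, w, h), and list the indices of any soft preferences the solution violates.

modal = (x=25, y=250, w=217, h=89)
violated soft preferences: 16, 17

1. modal.x = 25  [thumb.left = modal.left]
2. modal.w = 217  [thumb.w = modal.w]
3. modal.y = 250  [modal.top = thumb.bottom + 11]
4. modal.h = 89  [modal.h = 89]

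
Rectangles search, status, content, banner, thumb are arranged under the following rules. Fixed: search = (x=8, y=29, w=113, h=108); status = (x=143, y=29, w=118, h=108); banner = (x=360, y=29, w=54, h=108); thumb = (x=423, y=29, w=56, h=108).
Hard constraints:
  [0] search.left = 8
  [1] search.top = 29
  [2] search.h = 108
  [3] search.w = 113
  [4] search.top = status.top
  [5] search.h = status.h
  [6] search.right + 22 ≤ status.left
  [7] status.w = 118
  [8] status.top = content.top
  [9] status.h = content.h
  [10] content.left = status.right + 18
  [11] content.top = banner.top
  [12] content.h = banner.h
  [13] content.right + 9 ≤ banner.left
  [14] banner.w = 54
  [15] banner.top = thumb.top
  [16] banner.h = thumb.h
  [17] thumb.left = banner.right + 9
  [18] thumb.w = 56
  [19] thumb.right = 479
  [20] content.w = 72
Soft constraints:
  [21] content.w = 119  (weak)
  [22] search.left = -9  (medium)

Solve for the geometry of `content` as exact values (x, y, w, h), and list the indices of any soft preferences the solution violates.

content = (x=279, y=29, w=72, h=108)
violated soft preferences: 21, 22

1. content.y = 29  [status.top = content.top]
2. content.h = 108  [status.h = content.h]
3. content.x = 279  [content.left = status.right + 18]
4. content.w = 72  [content.w = 72]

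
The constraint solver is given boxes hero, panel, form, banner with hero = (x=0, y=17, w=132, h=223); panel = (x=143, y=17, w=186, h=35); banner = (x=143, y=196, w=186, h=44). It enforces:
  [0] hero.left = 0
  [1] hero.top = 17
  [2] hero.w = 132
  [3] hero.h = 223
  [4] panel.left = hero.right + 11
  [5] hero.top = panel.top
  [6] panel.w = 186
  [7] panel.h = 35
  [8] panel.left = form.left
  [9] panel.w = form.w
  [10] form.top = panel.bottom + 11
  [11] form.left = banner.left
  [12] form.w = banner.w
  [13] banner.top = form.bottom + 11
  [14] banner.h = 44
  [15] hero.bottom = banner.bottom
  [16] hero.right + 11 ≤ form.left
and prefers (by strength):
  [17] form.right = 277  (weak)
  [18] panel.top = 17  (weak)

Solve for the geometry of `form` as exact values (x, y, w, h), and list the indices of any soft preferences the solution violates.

form = (x=143, y=63, w=186, h=122)
violated soft preferences: 17

1. form.x = 143  [panel.left = form.left]
2. form.w = 186  [panel.w = form.w]
3. form.y = 63  [form.top = panel.bottom + 11]
4. form.h = 122  [banner.top = form.bottom + 11]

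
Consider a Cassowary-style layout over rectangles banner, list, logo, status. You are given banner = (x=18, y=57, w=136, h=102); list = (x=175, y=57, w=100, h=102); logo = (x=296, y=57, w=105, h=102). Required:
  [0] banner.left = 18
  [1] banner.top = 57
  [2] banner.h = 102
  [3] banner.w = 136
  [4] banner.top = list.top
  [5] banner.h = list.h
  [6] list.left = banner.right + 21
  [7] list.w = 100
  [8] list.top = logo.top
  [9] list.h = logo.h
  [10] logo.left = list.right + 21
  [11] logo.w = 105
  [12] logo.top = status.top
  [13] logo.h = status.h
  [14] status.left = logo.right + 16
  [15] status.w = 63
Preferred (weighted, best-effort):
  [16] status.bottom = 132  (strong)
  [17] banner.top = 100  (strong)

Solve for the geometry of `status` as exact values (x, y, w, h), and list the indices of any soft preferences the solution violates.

1. status.y = 57  [logo.top = status.top]
2. status.h = 102  [logo.h = status.h]
3. status.x = 417  [status.left = logo.right + 16]
4. status.w = 63  [status.w = 63]

status = (x=417, y=57, w=63, h=102)
violated soft preferences: 16, 17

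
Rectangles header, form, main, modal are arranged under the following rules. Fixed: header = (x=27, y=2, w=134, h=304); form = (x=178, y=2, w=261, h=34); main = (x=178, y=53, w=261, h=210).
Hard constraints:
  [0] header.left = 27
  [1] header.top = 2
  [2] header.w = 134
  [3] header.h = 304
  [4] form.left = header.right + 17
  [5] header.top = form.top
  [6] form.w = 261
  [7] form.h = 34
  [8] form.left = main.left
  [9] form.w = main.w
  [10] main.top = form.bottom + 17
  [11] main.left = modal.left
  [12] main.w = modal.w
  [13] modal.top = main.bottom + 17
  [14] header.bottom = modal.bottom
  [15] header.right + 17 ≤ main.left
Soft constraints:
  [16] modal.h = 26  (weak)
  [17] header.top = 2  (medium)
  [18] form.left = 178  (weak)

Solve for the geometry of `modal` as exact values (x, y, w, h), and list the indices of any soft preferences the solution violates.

1. modal.x = 178  [main.left = modal.left]
2. modal.w = 261  [main.w = modal.w]
3. modal.y = 280  [modal.top = main.bottom + 17]
4. modal.h = 26  [header.bottom = modal.bottom]

modal = (x=178, y=280, w=261, h=26)
violated soft preferences: none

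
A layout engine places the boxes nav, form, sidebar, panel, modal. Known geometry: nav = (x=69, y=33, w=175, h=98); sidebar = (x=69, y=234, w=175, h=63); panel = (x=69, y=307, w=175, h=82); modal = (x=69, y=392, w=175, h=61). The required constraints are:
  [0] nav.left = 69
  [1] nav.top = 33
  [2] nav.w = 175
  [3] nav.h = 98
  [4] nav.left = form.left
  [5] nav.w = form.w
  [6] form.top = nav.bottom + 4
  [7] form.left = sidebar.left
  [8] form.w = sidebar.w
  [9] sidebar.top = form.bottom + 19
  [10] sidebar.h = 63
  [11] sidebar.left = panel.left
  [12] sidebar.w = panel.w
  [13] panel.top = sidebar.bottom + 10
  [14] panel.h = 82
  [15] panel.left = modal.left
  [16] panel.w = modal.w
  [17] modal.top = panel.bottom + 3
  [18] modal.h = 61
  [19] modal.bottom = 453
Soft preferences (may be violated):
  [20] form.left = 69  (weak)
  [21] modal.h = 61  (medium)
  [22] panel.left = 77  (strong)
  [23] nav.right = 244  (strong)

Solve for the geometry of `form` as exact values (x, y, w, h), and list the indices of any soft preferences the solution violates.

1. form.x = 69  [nav.left = form.left]
2. form.w = 175  [nav.w = form.w]
3. form.y = 135  [form.top = nav.bottom + 4]
4. form.h = 80  [sidebar.top = form.bottom + 19]

form = (x=69, y=135, w=175, h=80)
violated soft preferences: 22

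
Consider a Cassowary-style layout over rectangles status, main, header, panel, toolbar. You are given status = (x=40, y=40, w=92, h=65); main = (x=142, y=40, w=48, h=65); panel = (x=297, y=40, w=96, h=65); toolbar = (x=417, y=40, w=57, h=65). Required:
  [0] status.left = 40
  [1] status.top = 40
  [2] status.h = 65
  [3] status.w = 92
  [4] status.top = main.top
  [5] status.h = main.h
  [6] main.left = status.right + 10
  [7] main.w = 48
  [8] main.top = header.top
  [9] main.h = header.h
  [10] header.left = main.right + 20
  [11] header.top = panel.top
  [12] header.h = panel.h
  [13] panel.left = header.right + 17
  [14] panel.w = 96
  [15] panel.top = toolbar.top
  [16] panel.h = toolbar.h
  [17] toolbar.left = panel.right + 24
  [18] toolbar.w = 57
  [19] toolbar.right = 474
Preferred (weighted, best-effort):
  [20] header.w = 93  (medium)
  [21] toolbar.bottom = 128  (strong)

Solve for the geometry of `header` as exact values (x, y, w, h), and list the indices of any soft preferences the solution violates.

header = (x=210, y=40, w=70, h=65)
violated soft preferences: 20, 21

1. header.y = 40  [main.top = header.top]
2. header.h = 65  [main.h = header.h]
3. header.x = 210  [header.left = main.right + 20]
4. header.w = 70  [panel.left = header.right + 17]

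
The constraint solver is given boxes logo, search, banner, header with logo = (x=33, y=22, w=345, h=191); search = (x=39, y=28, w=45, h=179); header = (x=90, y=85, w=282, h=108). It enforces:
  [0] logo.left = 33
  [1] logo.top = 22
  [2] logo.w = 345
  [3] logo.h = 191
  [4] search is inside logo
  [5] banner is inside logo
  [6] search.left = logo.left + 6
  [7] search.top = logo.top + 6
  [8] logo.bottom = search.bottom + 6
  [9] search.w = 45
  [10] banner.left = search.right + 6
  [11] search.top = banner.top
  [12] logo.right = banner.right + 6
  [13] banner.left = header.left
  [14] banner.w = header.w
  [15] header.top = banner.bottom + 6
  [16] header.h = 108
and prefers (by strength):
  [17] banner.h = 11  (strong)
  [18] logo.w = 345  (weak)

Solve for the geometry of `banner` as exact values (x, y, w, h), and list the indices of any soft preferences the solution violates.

1. banner.x = 90  [banner.left = search.right + 6]
2. banner.y = 28  [search.top = banner.top]
3. banner.w = 282  [logo.right = banner.right + 6]
4. banner.h = 51  [header.top = banner.bottom + 6]

banner = (x=90, y=28, w=282, h=51)
violated soft preferences: 17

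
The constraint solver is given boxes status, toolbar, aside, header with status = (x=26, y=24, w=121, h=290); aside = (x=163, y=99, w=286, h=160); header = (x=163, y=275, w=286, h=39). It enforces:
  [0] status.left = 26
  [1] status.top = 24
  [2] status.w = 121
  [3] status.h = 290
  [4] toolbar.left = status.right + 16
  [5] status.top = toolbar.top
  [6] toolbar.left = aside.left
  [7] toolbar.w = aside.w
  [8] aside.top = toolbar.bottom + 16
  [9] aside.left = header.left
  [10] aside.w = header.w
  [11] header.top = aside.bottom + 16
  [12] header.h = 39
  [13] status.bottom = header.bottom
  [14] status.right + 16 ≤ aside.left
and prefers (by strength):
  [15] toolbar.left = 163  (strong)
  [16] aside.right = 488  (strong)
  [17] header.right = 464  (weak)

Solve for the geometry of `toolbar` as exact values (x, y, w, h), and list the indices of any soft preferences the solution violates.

1. toolbar.x = 163  [toolbar.left = status.right + 16]
2. toolbar.y = 24  [status.top = toolbar.top]
3. toolbar.w = 286  [toolbar.w = aside.w]
4. toolbar.h = 59  [aside.top = toolbar.bottom + 16]

toolbar = (x=163, y=24, w=286, h=59)
violated soft preferences: 16, 17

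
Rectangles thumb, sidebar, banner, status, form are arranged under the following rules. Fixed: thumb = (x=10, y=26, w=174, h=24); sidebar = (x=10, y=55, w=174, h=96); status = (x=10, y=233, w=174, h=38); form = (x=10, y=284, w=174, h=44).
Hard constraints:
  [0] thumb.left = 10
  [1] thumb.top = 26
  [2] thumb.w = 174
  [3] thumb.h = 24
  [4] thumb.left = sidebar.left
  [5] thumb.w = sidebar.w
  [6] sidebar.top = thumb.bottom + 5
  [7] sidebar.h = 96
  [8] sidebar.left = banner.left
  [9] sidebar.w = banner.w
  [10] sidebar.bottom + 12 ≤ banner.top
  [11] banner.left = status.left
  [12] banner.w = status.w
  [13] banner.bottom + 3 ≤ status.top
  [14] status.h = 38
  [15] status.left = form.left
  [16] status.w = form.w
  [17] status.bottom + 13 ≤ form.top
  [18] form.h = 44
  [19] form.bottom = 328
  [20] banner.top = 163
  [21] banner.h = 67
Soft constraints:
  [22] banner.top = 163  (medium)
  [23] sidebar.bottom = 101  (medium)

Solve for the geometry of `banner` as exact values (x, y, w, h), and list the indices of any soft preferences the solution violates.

banner = (x=10, y=163, w=174, h=67)
violated soft preferences: 23

1. banner.x = 10  [sidebar.left = banner.left]
2. banner.w = 174  [sidebar.w = banner.w]
3. banner.y = 163  [banner.top = 163]
4. banner.h = 67  [banner.h = 67]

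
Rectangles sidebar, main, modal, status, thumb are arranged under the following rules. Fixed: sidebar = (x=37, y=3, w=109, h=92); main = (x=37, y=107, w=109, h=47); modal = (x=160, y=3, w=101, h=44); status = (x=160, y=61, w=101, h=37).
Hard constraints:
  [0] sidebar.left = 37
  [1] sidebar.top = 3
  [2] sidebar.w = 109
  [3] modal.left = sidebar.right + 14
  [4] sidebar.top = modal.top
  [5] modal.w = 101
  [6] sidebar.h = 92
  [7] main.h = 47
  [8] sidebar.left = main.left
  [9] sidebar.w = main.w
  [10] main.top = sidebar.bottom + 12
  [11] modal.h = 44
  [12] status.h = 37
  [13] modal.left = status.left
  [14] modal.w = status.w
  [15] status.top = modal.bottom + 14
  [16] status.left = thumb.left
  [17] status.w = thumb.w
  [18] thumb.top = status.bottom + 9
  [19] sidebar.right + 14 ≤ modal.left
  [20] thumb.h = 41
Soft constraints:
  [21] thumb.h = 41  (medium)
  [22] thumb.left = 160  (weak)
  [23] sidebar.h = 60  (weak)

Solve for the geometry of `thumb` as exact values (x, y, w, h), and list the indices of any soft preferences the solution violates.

1. thumb.x = 160  [status.left = thumb.left]
2. thumb.w = 101  [status.w = thumb.w]
3. thumb.y = 107  [thumb.top = status.bottom + 9]
4. thumb.h = 41  [thumb.h = 41]

thumb = (x=160, y=107, w=101, h=41)
violated soft preferences: 23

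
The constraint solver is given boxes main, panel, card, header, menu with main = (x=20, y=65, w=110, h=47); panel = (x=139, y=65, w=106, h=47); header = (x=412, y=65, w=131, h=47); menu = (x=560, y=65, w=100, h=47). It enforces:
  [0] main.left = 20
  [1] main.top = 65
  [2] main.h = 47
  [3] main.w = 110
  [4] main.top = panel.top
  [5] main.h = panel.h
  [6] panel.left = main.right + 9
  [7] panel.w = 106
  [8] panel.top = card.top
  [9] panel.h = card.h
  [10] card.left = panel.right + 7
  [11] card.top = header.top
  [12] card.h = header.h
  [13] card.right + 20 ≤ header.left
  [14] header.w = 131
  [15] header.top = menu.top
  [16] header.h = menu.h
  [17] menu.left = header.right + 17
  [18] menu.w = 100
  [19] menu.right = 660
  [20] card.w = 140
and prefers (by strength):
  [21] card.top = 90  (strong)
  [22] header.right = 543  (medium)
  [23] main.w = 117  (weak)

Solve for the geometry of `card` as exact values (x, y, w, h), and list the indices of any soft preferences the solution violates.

1. card.y = 65  [panel.top = card.top]
2. card.h = 47  [panel.h = card.h]
3. card.x = 252  [card.left = panel.right + 7]
4. card.w = 140  [card.w = 140]

card = (x=252, y=65, w=140, h=47)
violated soft preferences: 21, 23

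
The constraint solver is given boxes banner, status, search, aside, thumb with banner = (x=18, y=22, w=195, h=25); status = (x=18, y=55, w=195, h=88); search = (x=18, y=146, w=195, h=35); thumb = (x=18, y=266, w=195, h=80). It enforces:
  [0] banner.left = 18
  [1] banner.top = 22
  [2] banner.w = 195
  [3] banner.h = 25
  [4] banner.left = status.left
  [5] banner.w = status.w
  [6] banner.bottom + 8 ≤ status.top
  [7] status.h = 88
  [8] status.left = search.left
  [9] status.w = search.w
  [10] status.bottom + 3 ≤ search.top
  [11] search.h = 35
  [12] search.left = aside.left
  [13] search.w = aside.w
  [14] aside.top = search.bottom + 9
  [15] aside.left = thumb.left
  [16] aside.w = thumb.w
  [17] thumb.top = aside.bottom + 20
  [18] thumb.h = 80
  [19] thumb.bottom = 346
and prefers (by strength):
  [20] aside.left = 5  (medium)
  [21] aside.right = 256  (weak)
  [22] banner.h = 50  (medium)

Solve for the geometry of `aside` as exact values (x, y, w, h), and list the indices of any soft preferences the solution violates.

aside = (x=18, y=190, w=195, h=56)
violated soft preferences: 20, 21, 22

1. aside.x = 18  [search.left = aside.left]
2. aside.w = 195  [search.w = aside.w]
3. aside.y = 190  [aside.top = search.bottom + 9]
4. aside.h = 56  [thumb.top = aside.bottom + 20]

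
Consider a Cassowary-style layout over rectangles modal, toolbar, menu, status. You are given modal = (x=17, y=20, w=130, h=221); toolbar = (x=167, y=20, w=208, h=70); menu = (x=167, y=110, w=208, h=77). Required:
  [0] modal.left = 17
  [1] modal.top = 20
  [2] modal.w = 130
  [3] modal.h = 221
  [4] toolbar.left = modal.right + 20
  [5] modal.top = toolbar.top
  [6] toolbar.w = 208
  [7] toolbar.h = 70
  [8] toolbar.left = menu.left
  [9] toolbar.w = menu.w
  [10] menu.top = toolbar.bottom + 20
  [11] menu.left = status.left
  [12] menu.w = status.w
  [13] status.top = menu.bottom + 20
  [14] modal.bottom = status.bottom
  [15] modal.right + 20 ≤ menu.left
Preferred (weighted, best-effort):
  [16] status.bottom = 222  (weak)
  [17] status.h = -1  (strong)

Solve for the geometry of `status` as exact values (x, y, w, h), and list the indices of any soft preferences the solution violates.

1. status.x = 167  [menu.left = status.left]
2. status.w = 208  [menu.w = status.w]
3. status.y = 207  [status.top = menu.bottom + 20]
4. status.h = 34  [modal.bottom = status.bottom]

status = (x=167, y=207, w=208, h=34)
violated soft preferences: 16, 17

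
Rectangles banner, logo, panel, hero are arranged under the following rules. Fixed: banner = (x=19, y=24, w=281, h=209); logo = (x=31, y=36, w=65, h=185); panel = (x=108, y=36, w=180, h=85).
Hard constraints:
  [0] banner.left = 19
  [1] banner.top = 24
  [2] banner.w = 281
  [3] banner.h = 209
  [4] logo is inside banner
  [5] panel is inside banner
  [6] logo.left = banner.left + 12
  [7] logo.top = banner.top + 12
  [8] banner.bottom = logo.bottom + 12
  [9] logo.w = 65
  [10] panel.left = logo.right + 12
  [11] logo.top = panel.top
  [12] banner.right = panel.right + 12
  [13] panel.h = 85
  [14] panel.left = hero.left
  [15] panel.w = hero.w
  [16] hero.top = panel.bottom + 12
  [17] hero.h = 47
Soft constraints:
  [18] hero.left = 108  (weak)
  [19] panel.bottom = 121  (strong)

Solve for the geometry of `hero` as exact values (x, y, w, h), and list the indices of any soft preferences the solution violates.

hero = (x=108, y=133, w=180, h=47)
violated soft preferences: none

1. hero.x = 108  [panel.left = hero.left]
2. hero.w = 180  [panel.w = hero.w]
3. hero.y = 133  [hero.top = panel.bottom + 12]
4. hero.h = 47  [hero.h = 47]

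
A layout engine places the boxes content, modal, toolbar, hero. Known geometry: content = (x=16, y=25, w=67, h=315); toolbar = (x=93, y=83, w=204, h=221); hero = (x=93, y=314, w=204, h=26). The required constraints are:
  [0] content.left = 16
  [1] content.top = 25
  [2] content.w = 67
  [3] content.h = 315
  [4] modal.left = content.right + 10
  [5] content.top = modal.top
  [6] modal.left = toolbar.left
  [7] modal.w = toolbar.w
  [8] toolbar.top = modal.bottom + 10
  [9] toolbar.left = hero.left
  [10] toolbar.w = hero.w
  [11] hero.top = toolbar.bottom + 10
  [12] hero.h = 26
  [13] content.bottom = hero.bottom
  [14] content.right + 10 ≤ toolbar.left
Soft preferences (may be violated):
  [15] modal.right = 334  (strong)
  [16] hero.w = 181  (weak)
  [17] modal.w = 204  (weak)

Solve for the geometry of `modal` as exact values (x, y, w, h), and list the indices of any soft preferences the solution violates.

1. modal.x = 93  [modal.left = content.right + 10]
2. modal.y = 25  [content.top = modal.top]
3. modal.w = 204  [modal.w = toolbar.w]
4. modal.h = 48  [toolbar.top = modal.bottom + 10]

modal = (x=93, y=25, w=204, h=48)
violated soft preferences: 15, 16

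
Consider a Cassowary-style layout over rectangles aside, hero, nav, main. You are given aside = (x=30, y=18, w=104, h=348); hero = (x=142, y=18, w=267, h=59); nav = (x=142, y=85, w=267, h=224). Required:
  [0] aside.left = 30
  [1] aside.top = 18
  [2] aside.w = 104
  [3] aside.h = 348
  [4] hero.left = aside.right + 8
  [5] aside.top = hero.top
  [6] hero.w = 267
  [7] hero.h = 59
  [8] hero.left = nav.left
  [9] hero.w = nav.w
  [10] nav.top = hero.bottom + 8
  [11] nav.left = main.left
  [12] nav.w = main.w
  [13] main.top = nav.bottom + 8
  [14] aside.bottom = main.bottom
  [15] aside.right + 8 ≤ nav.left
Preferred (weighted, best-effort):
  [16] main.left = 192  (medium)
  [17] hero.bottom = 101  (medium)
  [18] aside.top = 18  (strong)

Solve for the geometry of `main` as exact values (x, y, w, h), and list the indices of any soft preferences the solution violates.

1. main.x = 142  [nav.left = main.left]
2. main.w = 267  [nav.w = main.w]
3. main.y = 317  [main.top = nav.bottom + 8]
4. main.h = 49  [aside.bottom = main.bottom]

main = (x=142, y=317, w=267, h=49)
violated soft preferences: 16, 17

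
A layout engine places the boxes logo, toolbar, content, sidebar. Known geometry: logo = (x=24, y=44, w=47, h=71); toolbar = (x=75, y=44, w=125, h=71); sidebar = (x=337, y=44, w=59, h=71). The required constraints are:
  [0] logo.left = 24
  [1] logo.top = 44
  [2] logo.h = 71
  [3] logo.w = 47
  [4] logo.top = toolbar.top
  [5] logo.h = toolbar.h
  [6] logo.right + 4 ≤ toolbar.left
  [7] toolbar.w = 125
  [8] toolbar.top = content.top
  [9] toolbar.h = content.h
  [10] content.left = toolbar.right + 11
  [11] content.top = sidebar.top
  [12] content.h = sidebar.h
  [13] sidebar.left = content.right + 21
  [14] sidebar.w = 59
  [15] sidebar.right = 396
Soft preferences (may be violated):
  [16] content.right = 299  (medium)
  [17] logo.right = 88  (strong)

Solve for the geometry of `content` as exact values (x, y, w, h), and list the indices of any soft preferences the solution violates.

1. content.y = 44  [toolbar.top = content.top]
2. content.h = 71  [toolbar.h = content.h]
3. content.x = 211  [content.left = toolbar.right + 11]
4. content.w = 105  [sidebar.left = content.right + 21]

content = (x=211, y=44, w=105, h=71)
violated soft preferences: 16, 17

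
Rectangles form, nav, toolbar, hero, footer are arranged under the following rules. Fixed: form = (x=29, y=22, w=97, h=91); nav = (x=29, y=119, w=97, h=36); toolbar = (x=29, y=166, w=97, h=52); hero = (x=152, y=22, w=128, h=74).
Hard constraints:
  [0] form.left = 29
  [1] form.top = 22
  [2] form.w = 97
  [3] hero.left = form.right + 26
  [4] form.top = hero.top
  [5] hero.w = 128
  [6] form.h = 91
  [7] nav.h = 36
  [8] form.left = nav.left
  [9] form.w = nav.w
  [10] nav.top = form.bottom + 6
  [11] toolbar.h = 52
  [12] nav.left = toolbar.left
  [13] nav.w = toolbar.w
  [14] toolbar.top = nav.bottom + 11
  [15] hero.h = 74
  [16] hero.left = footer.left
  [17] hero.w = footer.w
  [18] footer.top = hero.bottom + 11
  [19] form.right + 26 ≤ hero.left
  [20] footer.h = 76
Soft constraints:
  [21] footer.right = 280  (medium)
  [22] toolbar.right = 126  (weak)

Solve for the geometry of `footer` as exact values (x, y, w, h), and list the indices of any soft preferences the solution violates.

1. footer.x = 152  [hero.left = footer.left]
2. footer.w = 128  [hero.w = footer.w]
3. footer.y = 107  [footer.top = hero.bottom + 11]
4. footer.h = 76  [footer.h = 76]

footer = (x=152, y=107, w=128, h=76)
violated soft preferences: none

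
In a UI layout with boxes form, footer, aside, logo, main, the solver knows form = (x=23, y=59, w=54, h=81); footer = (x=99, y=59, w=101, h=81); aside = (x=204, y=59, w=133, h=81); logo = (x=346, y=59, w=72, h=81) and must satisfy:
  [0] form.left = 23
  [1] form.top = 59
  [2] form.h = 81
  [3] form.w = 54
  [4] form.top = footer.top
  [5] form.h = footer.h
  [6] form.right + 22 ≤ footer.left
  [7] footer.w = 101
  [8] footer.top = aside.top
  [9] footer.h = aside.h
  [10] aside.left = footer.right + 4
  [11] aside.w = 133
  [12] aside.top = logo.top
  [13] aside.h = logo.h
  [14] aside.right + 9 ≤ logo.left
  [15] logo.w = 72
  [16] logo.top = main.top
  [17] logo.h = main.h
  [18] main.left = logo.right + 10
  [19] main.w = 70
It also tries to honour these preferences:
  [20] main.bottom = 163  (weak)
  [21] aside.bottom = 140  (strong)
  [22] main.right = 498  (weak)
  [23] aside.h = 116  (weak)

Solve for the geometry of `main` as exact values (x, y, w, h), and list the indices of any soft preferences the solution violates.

1. main.y = 59  [logo.top = main.top]
2. main.h = 81  [logo.h = main.h]
3. main.x = 428  [main.left = logo.right + 10]
4. main.w = 70  [main.w = 70]

main = (x=428, y=59, w=70, h=81)
violated soft preferences: 20, 23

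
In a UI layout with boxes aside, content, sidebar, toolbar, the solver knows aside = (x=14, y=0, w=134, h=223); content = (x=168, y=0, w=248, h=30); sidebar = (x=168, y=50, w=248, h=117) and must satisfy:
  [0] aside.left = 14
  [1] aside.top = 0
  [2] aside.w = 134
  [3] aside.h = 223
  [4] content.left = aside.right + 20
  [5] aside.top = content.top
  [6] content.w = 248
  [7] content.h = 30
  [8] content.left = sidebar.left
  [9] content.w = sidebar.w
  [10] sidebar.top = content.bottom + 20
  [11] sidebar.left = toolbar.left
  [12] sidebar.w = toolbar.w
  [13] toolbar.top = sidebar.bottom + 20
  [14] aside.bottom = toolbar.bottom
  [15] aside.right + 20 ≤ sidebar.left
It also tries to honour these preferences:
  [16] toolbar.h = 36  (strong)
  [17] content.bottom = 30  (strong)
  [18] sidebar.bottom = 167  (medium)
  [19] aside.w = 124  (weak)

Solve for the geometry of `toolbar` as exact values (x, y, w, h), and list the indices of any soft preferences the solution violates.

1. toolbar.x = 168  [sidebar.left = toolbar.left]
2. toolbar.w = 248  [sidebar.w = toolbar.w]
3. toolbar.y = 187  [toolbar.top = sidebar.bottom + 20]
4. toolbar.h = 36  [aside.bottom = toolbar.bottom]

toolbar = (x=168, y=187, w=248, h=36)
violated soft preferences: 19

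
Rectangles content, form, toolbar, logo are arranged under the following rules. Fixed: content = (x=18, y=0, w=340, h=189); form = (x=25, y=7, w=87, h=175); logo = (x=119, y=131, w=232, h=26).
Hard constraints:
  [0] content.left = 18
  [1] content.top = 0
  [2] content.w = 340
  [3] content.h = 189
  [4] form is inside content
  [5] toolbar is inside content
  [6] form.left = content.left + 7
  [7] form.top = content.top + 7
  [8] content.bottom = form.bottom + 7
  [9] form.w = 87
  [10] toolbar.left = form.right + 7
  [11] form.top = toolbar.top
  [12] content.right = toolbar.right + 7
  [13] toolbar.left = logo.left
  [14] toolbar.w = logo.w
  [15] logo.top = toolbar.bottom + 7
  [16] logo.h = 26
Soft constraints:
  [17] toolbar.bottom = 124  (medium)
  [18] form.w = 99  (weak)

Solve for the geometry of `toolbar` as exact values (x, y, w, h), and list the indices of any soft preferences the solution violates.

1. toolbar.x = 119  [toolbar.left = form.right + 7]
2. toolbar.y = 7  [form.top = toolbar.top]
3. toolbar.w = 232  [content.right = toolbar.right + 7]
4. toolbar.h = 117  [logo.top = toolbar.bottom + 7]

toolbar = (x=119, y=7, w=232, h=117)
violated soft preferences: 18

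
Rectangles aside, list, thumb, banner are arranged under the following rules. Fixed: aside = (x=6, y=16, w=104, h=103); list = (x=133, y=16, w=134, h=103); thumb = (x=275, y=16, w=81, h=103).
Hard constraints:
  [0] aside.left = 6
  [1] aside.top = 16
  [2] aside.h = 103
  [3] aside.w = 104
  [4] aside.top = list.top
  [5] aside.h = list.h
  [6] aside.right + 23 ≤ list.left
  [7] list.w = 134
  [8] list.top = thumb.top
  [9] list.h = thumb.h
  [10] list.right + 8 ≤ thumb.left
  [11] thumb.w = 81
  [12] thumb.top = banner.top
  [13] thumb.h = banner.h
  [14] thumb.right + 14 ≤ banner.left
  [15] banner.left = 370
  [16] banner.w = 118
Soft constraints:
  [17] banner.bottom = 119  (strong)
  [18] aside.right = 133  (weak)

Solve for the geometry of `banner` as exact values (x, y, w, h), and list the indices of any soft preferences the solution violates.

banner = (x=370, y=16, w=118, h=103)
violated soft preferences: 18

1. banner.y = 16  [thumb.top = banner.top]
2. banner.h = 103  [thumb.h = banner.h]
3. banner.x = 370  [banner.left = 370]
4. banner.w = 118  [banner.w = 118]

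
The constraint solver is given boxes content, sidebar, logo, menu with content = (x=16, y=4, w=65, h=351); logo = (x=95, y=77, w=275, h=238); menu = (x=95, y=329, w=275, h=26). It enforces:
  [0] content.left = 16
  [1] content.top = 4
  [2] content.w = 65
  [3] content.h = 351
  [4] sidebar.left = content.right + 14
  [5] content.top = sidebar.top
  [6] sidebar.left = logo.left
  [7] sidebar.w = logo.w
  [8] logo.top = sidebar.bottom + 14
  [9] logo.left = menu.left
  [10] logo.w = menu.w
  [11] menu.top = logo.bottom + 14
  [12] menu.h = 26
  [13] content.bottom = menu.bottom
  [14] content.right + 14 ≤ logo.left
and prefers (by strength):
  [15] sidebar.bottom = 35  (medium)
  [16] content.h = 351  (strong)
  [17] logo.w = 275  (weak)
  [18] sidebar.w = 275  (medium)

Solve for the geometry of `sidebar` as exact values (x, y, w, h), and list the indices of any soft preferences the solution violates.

sidebar = (x=95, y=4, w=275, h=59)
violated soft preferences: 15

1. sidebar.x = 95  [sidebar.left = content.right + 14]
2. sidebar.y = 4  [content.top = sidebar.top]
3. sidebar.w = 275  [sidebar.w = logo.w]
4. sidebar.h = 59  [logo.top = sidebar.bottom + 14]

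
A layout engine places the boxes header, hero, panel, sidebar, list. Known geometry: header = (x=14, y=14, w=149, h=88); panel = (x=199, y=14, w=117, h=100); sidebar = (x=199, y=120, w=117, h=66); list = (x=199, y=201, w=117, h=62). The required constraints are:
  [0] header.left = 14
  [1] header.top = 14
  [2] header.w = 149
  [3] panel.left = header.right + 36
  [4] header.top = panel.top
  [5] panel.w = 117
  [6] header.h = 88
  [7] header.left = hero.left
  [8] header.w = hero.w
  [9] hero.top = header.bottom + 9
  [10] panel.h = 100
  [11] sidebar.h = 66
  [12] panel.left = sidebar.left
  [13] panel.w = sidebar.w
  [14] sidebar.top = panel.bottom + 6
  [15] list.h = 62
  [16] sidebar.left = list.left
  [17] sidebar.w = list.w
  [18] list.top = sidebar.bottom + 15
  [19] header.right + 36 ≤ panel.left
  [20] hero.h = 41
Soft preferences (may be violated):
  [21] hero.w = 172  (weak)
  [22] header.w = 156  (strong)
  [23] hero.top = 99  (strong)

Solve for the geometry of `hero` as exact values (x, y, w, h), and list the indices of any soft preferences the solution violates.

1. hero.x = 14  [header.left = hero.left]
2. hero.w = 149  [header.w = hero.w]
3. hero.y = 111  [hero.top = header.bottom + 9]
4. hero.h = 41  [hero.h = 41]

hero = (x=14, y=111, w=149, h=41)
violated soft preferences: 21, 22, 23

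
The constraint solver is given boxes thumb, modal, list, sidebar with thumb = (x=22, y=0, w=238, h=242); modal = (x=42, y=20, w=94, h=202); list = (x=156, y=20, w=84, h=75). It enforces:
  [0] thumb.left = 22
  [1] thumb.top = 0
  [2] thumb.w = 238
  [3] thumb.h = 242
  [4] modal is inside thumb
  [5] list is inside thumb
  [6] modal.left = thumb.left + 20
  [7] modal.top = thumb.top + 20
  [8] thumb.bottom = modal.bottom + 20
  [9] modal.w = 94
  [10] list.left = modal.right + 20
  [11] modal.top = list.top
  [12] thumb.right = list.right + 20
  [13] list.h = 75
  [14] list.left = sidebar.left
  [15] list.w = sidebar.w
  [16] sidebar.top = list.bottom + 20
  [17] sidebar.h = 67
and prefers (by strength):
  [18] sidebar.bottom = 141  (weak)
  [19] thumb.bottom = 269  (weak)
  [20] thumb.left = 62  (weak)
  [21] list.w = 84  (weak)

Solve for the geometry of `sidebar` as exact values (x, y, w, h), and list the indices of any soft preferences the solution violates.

1. sidebar.x = 156  [list.left = sidebar.left]
2. sidebar.w = 84  [list.w = sidebar.w]
3. sidebar.y = 115  [sidebar.top = list.bottom + 20]
4. sidebar.h = 67  [sidebar.h = 67]

sidebar = (x=156, y=115, w=84, h=67)
violated soft preferences: 18, 19, 20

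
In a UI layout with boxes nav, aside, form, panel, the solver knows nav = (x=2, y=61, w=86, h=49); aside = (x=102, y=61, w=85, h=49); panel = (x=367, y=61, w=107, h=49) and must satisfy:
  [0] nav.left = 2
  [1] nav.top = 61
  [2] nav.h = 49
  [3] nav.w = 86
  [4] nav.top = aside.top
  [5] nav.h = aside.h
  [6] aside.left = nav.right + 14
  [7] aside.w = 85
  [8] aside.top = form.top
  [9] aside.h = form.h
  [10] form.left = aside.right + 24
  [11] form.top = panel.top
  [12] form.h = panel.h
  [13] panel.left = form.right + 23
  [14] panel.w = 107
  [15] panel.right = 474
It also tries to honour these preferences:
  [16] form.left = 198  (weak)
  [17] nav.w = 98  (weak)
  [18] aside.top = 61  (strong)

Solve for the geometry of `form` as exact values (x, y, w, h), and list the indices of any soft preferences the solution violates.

1. form.y = 61  [aside.top = form.top]
2. form.h = 49  [aside.h = form.h]
3. form.x = 211  [form.left = aside.right + 24]
4. form.w = 133  [panel.left = form.right + 23]

form = (x=211, y=61, w=133, h=49)
violated soft preferences: 16, 17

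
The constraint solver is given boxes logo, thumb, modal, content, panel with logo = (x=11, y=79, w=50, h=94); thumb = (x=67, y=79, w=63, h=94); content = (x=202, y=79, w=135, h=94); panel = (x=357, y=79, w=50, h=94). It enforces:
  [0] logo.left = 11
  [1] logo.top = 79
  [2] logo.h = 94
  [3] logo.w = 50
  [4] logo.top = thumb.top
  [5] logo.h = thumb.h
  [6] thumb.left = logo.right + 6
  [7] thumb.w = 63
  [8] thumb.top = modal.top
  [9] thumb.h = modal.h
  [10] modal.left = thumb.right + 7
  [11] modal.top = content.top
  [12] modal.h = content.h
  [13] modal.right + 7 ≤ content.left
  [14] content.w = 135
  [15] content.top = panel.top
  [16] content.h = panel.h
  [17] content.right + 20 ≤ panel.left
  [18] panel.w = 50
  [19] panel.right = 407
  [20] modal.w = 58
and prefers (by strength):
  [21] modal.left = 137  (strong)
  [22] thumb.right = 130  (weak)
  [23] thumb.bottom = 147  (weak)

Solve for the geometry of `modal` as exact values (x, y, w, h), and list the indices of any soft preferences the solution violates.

modal = (x=137, y=79, w=58, h=94)
violated soft preferences: 23

1. modal.y = 79  [thumb.top = modal.top]
2. modal.h = 94  [thumb.h = modal.h]
3. modal.x = 137  [modal.left = thumb.right + 7]
4. modal.w = 58  [modal.w = 58]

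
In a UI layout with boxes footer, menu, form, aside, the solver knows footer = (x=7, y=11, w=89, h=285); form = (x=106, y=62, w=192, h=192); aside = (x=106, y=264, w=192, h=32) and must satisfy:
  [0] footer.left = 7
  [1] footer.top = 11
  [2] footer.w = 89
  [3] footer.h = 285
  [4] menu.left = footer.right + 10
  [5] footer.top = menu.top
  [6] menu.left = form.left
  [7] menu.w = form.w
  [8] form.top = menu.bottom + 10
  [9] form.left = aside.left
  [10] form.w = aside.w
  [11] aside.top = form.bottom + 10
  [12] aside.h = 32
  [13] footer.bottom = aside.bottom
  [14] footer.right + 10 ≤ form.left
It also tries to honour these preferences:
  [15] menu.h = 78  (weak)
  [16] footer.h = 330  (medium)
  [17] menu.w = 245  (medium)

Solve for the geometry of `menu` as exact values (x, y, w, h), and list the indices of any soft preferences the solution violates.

1. menu.x = 106  [menu.left = footer.right + 10]
2. menu.y = 11  [footer.top = menu.top]
3. menu.w = 192  [menu.w = form.w]
4. menu.h = 41  [form.top = menu.bottom + 10]

menu = (x=106, y=11, w=192, h=41)
violated soft preferences: 15, 16, 17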